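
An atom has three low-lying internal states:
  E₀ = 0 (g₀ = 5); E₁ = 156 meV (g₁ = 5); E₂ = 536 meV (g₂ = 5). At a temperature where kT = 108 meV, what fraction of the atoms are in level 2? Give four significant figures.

0.005626

Eᵢ/kT = 0, 1.44444, 4.96296.
Z = Σ gᵢe^(−Eᵢ/kT) = 5·e^(−0) + 5·e^(−1.44444) + 5·e^(−4.96296) = 5.00000 + 1.17939 + 0.0349610 = 6.21435.
P₂ = g₂ e^(−E₂/kT) / Z = 0.0349610/6.21435 = 0.005626.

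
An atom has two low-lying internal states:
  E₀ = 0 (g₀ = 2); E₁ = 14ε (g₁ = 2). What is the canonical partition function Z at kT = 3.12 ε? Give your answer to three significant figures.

Eᵢ/kT = 0, 4.4872.
Z = Σ gᵢe^(−Eᵢ/kT) = 2·e^(−0) + 2·e^(−4.4872) = 2.0000 + 0.022504 = 2.0225.

Z = 2.02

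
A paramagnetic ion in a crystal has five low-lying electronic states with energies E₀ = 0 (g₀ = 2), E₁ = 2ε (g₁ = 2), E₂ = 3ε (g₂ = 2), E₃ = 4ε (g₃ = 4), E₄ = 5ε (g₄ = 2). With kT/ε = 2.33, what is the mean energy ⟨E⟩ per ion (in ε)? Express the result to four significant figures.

Eᵢ/kT = 0, 0.858369, 1.28755, 1.71674, 2.14592.
Z = Σ gᵢe^(−Eᵢ/kT) = 2·e^(−0) + 2·e^(−0.858369) + 2·e^(−1.28755) + 4·e^(−1.71674) + 2·e^(−2.14592) = 2.00000 + 0.847706 + 0.551892 + 0.718603 + 0.233921 = 4.35212.
⟨E⟩ = Σ Eᵢ gᵢe^(−Eᵢ/kT) / Z = (0·2.00000 + 2·0.847706 + 3·0.551892 + 4·0.718603 + 5·0.233921) / 4.35212 = 1.699 ε.

1.699 ε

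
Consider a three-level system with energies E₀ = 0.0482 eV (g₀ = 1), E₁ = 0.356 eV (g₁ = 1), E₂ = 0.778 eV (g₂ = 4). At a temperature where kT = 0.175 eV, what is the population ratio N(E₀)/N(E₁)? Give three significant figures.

n₀/n₁ = (g₀/g₁) exp[−(E₀−E₁)/kT] = (1/1) × exp(−(-0.3078 eV)/(0.175 eV)) = (1/1) × exp(1.7589) = 5.81.

5.81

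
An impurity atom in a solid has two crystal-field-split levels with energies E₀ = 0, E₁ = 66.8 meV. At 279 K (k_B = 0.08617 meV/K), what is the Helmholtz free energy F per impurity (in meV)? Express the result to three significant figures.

-1.45 meV

k_BT = 0.08617 × 279 K = 24.041 meV.
Eᵢ/kT = 0, 2.7786.
Z = Σ e^(−Eᵢ/kT) = e^(−0) + e^(−2.7786) = 1.0000 + 0.062125 = 1.0621.
F = −kT ln Z = −24.041 × ln(1.0621) = −24.041 × 0.060248 = -1.45 meV.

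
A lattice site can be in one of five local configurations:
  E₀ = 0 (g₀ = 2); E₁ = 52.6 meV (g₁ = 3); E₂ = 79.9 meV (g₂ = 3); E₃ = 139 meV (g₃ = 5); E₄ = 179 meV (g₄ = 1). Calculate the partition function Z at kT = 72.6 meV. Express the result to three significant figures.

Z = 5.27

Eᵢ/kT = 0, 0.72452, 1.1006, 1.9146, 2.4656.
Z = Σ gᵢe^(−Eᵢ/kT) = 2·e^(−0) + 3·e^(−0.72452) + 3·e^(−1.1006) + 5·e^(−1.9146) + 1·e^(−2.4656) = 2.0000 + 1.4537 + 0.99801 + 0.73700 + 0.084958 = 5.2737.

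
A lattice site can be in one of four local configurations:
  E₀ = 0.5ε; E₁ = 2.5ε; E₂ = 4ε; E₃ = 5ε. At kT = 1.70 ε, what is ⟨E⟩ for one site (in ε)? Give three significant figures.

Eᵢ/kT = 0.29412, 1.4706, 2.3529, 2.9412.
Z = Σ e^(−Eᵢ/kT) = e^(−0.29412) + e^(−1.4706) + e^(−2.3529) + e^(−2.9412) = 0.74519 + 0.22979 + 0.095093 + 0.052802 = 1.1229.
⟨E⟩ = Σ Eᵢ e^(−Eᵢ/kT) / Z = (0.5·0.74519 + 2.5·0.22979 + 4·0.095093 + 5·0.052802) / 1.1229 = 1.42 ε.

1.42 ε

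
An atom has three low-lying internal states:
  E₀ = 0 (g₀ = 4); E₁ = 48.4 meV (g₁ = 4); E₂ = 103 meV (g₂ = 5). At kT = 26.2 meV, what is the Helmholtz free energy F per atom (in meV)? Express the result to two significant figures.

-41 meV

Eᵢ/kT = 0, 1.847, 3.931.
Z = Σ gᵢe^(−Eᵢ/kT) = 4·e^(−0) + 4·e^(−1.847) + 5·e^(−3.931) = 4.000 + 0.6308 + 0.09812 = 4.729.
F = −kT ln Z = −26.2 × ln(4.729) = −26.2 × 1.554 = -41 meV.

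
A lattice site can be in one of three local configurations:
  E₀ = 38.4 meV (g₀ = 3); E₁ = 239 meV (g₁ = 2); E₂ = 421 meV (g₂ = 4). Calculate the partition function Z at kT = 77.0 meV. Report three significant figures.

Z = 1.93

Eᵢ/kT = 0.49870, 3.1039, 5.4675.
Z = Σ gᵢe^(−Eᵢ/kT) = 3·e^(−0.49870) + 2·e^(−3.1039) + 4·e^(−5.4675) = 1.8220 + 0.089748 + 0.016887 = 1.9286.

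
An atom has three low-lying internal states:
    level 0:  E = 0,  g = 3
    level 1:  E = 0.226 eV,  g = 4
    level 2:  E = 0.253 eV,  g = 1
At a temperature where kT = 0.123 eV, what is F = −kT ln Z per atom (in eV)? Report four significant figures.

Eᵢ/kT = 0, 1.83740, 2.05691.
Z = Σ gᵢe^(−Eᵢ/kT) = 3·e^(−0) + 4·e^(−1.83740) + 1·e^(−2.05691) = 3.00000 + 0.636924 + 0.127848 = 3.76477.
F = −kT ln Z = −0.123 × ln(3.76477) = −0.123 × 1.32569 = -0.1631 eV.

-0.1631 eV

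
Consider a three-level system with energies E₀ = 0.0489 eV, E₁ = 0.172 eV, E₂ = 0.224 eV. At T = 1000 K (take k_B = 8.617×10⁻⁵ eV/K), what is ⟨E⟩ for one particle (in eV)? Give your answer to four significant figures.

k_BT = 8.617×10⁻⁵ × 1000 K = 0.0861700 eV.
Eᵢ/kT = 0.567483, 1.99605, 2.59951.
Z = Σ e^(−Eᵢ/kT) = e^(−0.567483) + e^(−1.99605) + e^(−2.59951) = 0.566951 + 0.135871 + 0.0743100 = 0.777132.
⟨E⟩ = Σ Eᵢ e^(−Eᵢ/kT) / Z = (0.0489·0.566951 + 0.172·0.135871 + 0.224·0.0743100) / 0.777132 = 0.08717 eV.

0.08717 eV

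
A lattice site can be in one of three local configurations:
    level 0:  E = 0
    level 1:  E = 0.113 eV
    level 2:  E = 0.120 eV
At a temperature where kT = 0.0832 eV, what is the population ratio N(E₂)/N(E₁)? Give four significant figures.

n₂/n₁ = exp[−(E₂−E₁)/kT] = exp(−(0.007 eV)/(0.0832 eV)) = exp(-0.0841346) = 0.9193.

0.9193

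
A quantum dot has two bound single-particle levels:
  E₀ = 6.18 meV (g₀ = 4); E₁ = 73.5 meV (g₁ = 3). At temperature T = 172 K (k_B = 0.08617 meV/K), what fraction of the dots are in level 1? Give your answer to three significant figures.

0.00792

k_BT = 0.08617 × 172 K = 14.821 meV.
Eᵢ/kT = 0.41698, 4.9592.
Z = Σ gᵢe^(−Eᵢ/kT) = 4·e^(−0.41698) + 3·e^(−4.9592) = 2.6361 + 0.021056 = 2.6572.
P₁ = g₁ e^(−E₁/kT) / Z = 0.021056/2.6572 = 0.00792.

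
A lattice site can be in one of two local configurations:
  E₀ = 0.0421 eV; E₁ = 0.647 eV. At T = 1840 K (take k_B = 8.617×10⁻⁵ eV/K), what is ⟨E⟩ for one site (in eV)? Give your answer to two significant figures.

0.055 eV

k_BT = 8.617×10⁻⁵ × 1840 K = 0.1586 eV.
Eᵢ/kT = 0.2654, 4.079.
Z = Σ e^(−Eᵢ/kT) = e^(−0.2654) + e^(−4.079) = 0.7669 + 0.01692 = 0.7838.
⟨E⟩ = Σ Eᵢ e^(−Eᵢ/kT) / Z = (0.0421·0.7669 + 0.647·0.01692) / 0.7838 = 0.055 eV.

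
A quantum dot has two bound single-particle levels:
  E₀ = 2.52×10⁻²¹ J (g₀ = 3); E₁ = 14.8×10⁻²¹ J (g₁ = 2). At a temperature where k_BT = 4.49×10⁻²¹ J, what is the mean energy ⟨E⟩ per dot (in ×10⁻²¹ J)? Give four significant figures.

3.029 ×10⁻²¹ J

Eᵢ/kT = 0.561247, 3.29621.
Z = Σ gᵢe^(−Eᵢ/kT) = 3·e^(−0.561247) + 2·e^(−3.29621) = 1.71149 + 0.0740464 = 1.78554.
⟨E⟩ = Σ Eᵢ gᵢe^(−Eᵢ/kT) / Z = (2.52·1.71149 + 14.8·0.0740464) / 1.78554 = 3.029 ×10⁻²¹ J.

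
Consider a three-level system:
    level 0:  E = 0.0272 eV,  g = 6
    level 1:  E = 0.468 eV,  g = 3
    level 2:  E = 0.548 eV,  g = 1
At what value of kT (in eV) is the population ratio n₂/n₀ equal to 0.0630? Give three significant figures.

0.535 eV

n₂/n₀ = (g₂/g₀) exp[−(E₂−E₀)/kT] = 0.0630.
⇒ (E₂−E₀)/kT = ln((1/6)/0.0630) = ln(2.6455) = 0.97286.
kT = 0.5208 eV / 0.97286 = 0.535 eV.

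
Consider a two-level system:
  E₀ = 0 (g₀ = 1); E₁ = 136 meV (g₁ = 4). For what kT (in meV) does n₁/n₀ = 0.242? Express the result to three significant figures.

48.5 meV

n₁/n₀ = (g₁/g₀) exp[−(E₁−E₀)/kT] = 0.242.
⇒ (E₁−E₀)/kT = ln((4/1)/0.242) = ln(16.529) = 2.8051.
kT = 136 meV / 2.8051 = 48.5 meV.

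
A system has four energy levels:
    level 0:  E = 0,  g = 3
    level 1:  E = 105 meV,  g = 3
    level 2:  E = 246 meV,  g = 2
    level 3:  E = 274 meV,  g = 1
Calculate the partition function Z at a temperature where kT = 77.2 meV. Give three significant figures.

Eᵢ/kT = 0, 1.3601, 3.1865, 3.5492.
Z = Σ gᵢe^(−Eᵢ/kT) = 3·e^(−0) + 3·e^(−1.3601) + 2·e^(−3.1865) + 1·e^(−3.5492) = 3.0000 + 0.76991 + 0.082632 + 0.028748 = 3.8813.

Z = 3.88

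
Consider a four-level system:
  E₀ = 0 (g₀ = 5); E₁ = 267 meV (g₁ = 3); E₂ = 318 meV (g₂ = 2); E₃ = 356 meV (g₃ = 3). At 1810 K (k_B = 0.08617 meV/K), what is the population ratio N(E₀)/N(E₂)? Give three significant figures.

19.2

k_BT = 0.08617 × 1810 K = 155.97 meV.
n₀/n₂ = (g₀/g₂) exp[−(E₀−E₂)/kT] = (5/2) × exp(−(-318 meV)/(155.97 meV)) = (5/2) × exp(2.0389) = 19.2.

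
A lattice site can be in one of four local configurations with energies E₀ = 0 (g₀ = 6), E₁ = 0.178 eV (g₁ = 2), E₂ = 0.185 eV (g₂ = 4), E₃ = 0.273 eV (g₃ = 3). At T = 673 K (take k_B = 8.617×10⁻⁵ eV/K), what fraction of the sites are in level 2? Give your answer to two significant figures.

k_BT = 8.617×10⁻⁵ × 673 K = 0.05799 eV.
Eᵢ/kT = 0, 3.069, 3.190, 4.708.
Z = Σ gᵢe^(−Eᵢ/kT) = 6·e^(−0) + 2·e^(−3.069) + 4·e^(−3.190) + 3·e^(−4.708) = 6.000 + 0.09294 + 0.1647 + 0.02707 = 6.285.
P₂ = g₂ e^(−E₂/kT) / Z = 0.1647/6.285 = 0.026.

0.026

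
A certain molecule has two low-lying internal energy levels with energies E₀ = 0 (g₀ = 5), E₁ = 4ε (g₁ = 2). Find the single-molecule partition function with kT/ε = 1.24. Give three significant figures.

Eᵢ/kT = 0, 3.2258.
Z = Σ gᵢe^(−Eᵢ/kT) = 5·e^(−0) + 2·e^(−3.2258) = 5.0000 + 0.079448 = 5.0794.

Z = 5.08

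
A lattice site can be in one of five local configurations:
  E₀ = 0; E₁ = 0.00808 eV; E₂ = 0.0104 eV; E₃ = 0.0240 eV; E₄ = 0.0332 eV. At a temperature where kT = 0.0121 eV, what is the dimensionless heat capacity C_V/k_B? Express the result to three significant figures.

Eᵢ/kT = 0, 0.66777, 0.85950, 1.9835, 2.7438.
Z = Σ e^(−Eᵢ/kT) = e^(−0) + e^(−0.66777) + e^(−0.85950) + e^(−1.9835) + e^(−2.7438) = 1.0000 + 0.51285 + 0.42337 + 0.13759 + 0.064325 = 2.1381.
⟨E⟩ = 0.0065407 eV, ⟨E²⟩ = 0.00010730 eV².
C_V/k_B = (⟨E²⟩ − ⟨E⟩²)/(kT)² = (0.00010730 − 0.000042781)/0.00014641 = 0.441.

0.441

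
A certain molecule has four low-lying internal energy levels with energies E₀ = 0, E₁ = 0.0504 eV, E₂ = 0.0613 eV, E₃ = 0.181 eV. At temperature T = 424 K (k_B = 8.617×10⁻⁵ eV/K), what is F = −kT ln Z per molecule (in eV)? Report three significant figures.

k_BT = 8.617×10⁻⁵ × 424 K = 0.036536 eV.
Eᵢ/kT = 0, 1.3795, 1.6778, 4.9540.
Z = Σ e^(−Eᵢ/kT) = e^(−0) + e^(−1.3795) + e^(−1.6778) + e^(−4.9540) = 1.0000 + 0.25170 + 0.18678 + 0.0070551 = 1.4455.
F = −kT ln Z = −0.036536 × ln(1.4455) = −0.036536 × 0.36846 = -0.0135 eV.

-0.0135 eV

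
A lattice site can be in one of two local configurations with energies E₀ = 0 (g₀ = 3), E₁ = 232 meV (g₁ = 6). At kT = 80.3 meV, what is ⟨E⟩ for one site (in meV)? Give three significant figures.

Eᵢ/kT = 0, 2.8892.
Z = Σ gᵢe^(−Eᵢ/kT) = 3·e^(−0) + 6·e^(−2.8892) = 3.0000 + 0.33372 = 3.3337.
⟨E⟩ = Σ Eᵢ gᵢe^(−Eᵢ/kT) / Z = (0·3.0000 + 232·0.33372) / 3.3337 = 23.2 meV.

23.2 meV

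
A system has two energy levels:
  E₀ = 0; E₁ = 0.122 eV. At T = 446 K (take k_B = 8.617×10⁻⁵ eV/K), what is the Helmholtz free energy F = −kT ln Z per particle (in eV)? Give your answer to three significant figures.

-0.00157 eV

k_BT = 8.617×10⁻⁵ × 446 K = 0.038432 eV.
Eᵢ/kT = 0, 3.1744.
Z = Σ e^(−Eᵢ/kT) = e^(−0) + e^(−3.1744) = 1.0000 + 0.041819 = 1.0418.
F = −kT ln Z = −0.038432 × ln(1.0418) = −0.038432 × 0.040950 = -0.00157 eV.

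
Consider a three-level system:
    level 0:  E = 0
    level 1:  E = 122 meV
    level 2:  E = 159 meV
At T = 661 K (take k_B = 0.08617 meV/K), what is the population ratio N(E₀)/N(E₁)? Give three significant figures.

8.52

k_BT = 0.08617 × 661 K = 56.958 meV.
n₀/n₁ = exp[−(E₀−E₁)/kT] = exp(−(-122 meV)/(56.958 meV)) = exp(2.1419) = 8.52.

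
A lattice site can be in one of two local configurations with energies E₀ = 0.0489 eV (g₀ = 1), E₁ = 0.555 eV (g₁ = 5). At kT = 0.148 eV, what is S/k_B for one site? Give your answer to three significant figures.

Eᵢ/kT = 0.33041, 3.7500.
Z = Σ gᵢe^(−Eᵢ/kT) = 1·e^(−0.33041) + 5·e^(−3.7500) = 0.71863 + 0.11759 = 0.83622.
⟨E⟩ = Σ EᵢPᵢ = 0.12007 eV.
S/k_B = ln Z + ⟨E⟩/kT = ln(0.83622) + 0.12007/0.148 = -0.17886 + 0.81128 = 0.632.

0.632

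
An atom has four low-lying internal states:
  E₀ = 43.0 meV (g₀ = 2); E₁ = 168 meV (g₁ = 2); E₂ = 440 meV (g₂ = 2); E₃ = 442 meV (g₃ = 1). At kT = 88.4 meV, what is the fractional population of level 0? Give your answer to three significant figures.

Eᵢ/kT = 0.48643, 1.9005, 4.9774, 5.0000.
Z = Σ gᵢe^(−Eᵢ/kT) = 2·e^(−0.48643) + 2·e^(−1.9005) + 2·e^(−4.9774) + 1·e^(−5.0000) = 1.2296 + 0.29899 + 0.013784 + 0.0067379 = 1.5491.
P₀ = g₀ e^(−E₀/kT) / Z = 1.2296/1.5491 = 0.794.

0.794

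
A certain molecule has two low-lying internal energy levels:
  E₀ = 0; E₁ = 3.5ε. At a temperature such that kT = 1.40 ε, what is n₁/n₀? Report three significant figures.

n₁/n₀ = exp[−(E₁−E₀)/kT] = exp(−(3.5ε)/(1.40ε)) = exp(-2.5000) = 0.0821.

0.0821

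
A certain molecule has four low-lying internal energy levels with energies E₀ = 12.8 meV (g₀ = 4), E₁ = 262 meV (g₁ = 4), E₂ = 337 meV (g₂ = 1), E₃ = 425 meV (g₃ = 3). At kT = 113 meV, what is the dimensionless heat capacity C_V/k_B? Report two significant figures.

0.70

Eᵢ/kT = 0.1133, 2.319, 2.982, 3.761.
Z = Σ gᵢe^(−Eᵢ/kT) = 4·e^(−0.1133) + 4·e^(−2.319) + 1·e^(−2.982) + 3·e^(−3.761) = 3.572 + 0.3935 + 0.05069 + 0.06978 = 4.086.
⟨E⟩ = 47.86 meV, ⟨E²⟩ = 11250 meV².
C_V/k_B = (⟨E²⟩ − ⟨E⟩²)/(kT)² = (11250 − 2291)/12770 = 0.70.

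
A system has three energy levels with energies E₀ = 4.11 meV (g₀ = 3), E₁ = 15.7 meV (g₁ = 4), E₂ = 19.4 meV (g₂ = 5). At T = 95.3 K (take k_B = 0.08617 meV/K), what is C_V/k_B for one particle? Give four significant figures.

0.6227

k_BT = 0.08617 × 95.3 K = 8.21200 meV.
Eᵢ/kT = 0.500487, 1.91184, 2.36240.
Z = Σ gᵢe^(−Eᵢ/kT) = 3·e^(−0.500487) + 4·e^(−1.91184) + 5·e^(−2.36240) = 1.81871 + 0.591233 + 0.470969 = 2.88091.
⟨E⟩ = 8.98815 meV, ⟨E²⟩ = 122.777 meV².
C_V/k_B = (⟨E²⟩ − ⟨E⟩²)/(kT)² = (122.777 − 80.7868)/67.4369 = 0.6227.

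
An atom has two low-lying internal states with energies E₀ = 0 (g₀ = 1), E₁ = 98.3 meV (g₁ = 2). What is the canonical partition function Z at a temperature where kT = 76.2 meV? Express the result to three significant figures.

Z = 1.55

Eᵢ/kT = 0, 1.2900.
Z = Σ gᵢe^(−Eᵢ/kT) = 1·e^(−0) + 2·e^(−1.2900) = 1.0000 + 0.55054 = 1.5505.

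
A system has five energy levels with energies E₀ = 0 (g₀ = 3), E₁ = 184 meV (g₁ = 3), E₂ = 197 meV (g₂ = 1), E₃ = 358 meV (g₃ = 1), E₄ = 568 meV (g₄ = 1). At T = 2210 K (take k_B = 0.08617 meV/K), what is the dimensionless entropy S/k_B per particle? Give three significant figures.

k_BT = 0.08617 × 2210 K = 190.44 meV.
Eᵢ/kT = 0, 0.96618, 1.0344, 1.8799, 2.9826.
Z = Σ gᵢe^(−Eᵢ/kT) = 3·e^(−0) + 3·e^(−0.96618) + 1·e^(−1.0344) + 1·e^(−1.8799) + 1·e^(−2.9826) = 3.0000 + 1.1416 + 0.35544 + 0.15261 + 0.050661 = 4.7003.
⟨E⟩ = Σ EᵢPᵢ = 77.332 meV.
S/k_B = ln Z + ⟨E⟩/kT = ln(4.7003) + 77.332/190.44 = 1.5476 + 0.40607 = 1.95.

1.95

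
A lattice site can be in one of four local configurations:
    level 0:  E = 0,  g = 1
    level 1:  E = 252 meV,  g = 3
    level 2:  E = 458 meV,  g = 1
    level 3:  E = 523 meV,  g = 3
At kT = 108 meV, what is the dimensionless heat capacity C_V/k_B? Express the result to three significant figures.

Eᵢ/kT = 0, 2.3333, 4.2407, 4.8426.
Z = Σ gᵢe^(−Eᵢ/kT) = 1·e^(−0) + 3·e^(−2.3333) + 1·e^(−4.2407) + 3·e^(−4.8426) = 1.0000 + 0.29093 + 0.014398 + 0.023660 = 1.3290.
⟨E⟩ = 69.438 meV, ⟨E²⟩ = 21044 meV².
C_V/k_B = (⟨E²⟩ − ⟨E⟩²)/(kT)² = (21044 − 4821.6)/11664 = 1.39.

1.39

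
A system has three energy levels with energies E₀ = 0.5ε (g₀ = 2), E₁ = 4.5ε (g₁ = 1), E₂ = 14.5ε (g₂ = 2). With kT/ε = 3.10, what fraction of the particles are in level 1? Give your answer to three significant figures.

Eᵢ/kT = 0.16129, 1.4516, 4.6774.
Z = Σ gᵢe^(−Eᵢ/kT) = 2·e^(−0.16129) + 1·e^(−1.4516) + 2·e^(−4.6774) = 1.7021 + 0.23420 + 0.018606 = 1.9549.
P₁ = g₁ e^(−E₁/kT) / Z = 0.23420/1.9549 = 0.120.

0.120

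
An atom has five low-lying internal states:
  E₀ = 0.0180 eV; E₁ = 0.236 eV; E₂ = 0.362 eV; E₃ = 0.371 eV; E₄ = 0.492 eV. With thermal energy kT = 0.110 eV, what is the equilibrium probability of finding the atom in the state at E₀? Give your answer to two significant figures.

Eᵢ/kT = 0.1636, 2.145, 3.291, 3.373, 4.473.
Z = Σ e^(−Eᵢ/kT) = e^(−0.1636) + e^(−2.145) + e^(−3.291) + e^(−3.373) + e^(−4.473) = 0.8491 + 0.1171 + 0.03722 + 0.03429 + 0.01141 = 1.049.
P₀ = e^(−E₀/kT) / Z = 0.8491/1.049 = 0.81.

0.81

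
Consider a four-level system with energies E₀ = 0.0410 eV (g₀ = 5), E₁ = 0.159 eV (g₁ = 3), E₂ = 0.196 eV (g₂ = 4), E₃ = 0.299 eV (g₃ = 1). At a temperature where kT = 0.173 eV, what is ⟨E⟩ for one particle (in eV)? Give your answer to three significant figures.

Eᵢ/kT = 0.23699, 0.91908, 1.1329, 1.7283.
Z = Σ gᵢe^(−Eᵢ/kT) = 5·e^(−0.23699) + 3·e^(−0.91908) + 4·e^(−1.1329) + 1·e^(−1.7283) = 3.9450 + 1.1967 + 1.2884 + 0.17759 = 6.6077.
⟨E⟩ = Σ Eᵢ gᵢe^(−Eᵢ/kT) / Z = (0.0410·3.9450 + 0.159·1.1967 + 0.196·1.2884 + 0.299·0.17759) / 6.6077 = 0.0995 eV.

0.0995 eV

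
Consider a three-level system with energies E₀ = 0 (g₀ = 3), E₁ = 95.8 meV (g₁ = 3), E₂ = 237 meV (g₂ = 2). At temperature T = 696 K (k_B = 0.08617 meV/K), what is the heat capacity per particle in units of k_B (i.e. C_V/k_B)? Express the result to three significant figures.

k_BT = 0.08617 × 696 K = 59.974 meV.
Eᵢ/kT = 0, 1.5974, 3.9517.
Z = Σ gᵢe^(−Eᵢ/kT) = 3·e^(−0) + 3·e^(−1.5974) + 2·e^(−3.9517) = 3.0000 + 0.60727 + 0.038444 = 3.6457.
⟨E⟩ = 18.457 meV, ⟨E²⟩ = 2121.0 meV².
C_V/k_B = (⟨E²⟩ − ⟨E⟩²)/(kT)² = (2121.0 − 340.66)/3596.9 = 0.495.

0.495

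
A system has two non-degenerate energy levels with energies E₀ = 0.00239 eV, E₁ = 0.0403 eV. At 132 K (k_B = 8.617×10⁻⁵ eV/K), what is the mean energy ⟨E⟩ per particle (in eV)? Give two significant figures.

k_BT = 8.617×10⁻⁵ × 132 K = 0.01137 eV.
Eᵢ/kT = 0.2102, 3.544.
Z = Σ e^(−Eᵢ/kT) = e^(−0.2102) + e^(−3.544) = 0.8104 + 0.02890 = 0.8393.
⟨E⟩ = Σ Eᵢ e^(−Eᵢ/kT) / Z = (0.00239·0.8104 + 0.0403·0.02890) / 0.8393 = 0.0037 eV.

0.0037 eV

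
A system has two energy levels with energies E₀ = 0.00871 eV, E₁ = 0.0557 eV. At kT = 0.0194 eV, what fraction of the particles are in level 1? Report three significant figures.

0.0815

Eᵢ/kT = 0.44897, 2.8711.
Z = Σ e^(−Eᵢ/kT) = e^(−0.44897) + e^(−2.8711) = 0.63829 + 0.056637 = 0.69493.
P₁ = e^(−E₁/kT) / Z = 0.056637/0.69493 = 0.0815.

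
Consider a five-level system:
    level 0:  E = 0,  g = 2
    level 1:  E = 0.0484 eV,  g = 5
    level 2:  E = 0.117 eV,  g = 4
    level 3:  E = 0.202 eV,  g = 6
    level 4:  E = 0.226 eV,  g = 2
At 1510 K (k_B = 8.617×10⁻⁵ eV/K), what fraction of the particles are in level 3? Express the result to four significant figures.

0.1461

k_BT = 8.617×10⁻⁵ × 1510 K = 0.130117 eV.
Eᵢ/kT = 0, 0.371973, 0.899191, 1.55245, 1.73690.
Z = Σ gᵢe^(−Eᵢ/kT) = 2·e^(−0) + 5·e^(−0.371973) + 4·e^(−0.899191) + 6·e^(−1.55245) + 2·e^(−1.73690) = 2.00000 + 3.44686 + 1.62759 + 1.27037 + 0.352131 = 8.69695.
P₃ = g₃ e^(−E₃/kT) / Z = 1.27037/8.69695 = 0.1461.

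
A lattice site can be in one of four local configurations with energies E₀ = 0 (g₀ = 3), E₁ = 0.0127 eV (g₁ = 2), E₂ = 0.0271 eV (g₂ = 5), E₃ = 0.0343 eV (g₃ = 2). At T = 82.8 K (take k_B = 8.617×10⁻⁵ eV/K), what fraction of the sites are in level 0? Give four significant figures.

0.8656

k_BT = 8.617×10⁻⁵ × 82.8 K = 0.00713488 eV.
Eᵢ/kT = 0, 1.77999, 3.79824, 4.80737.
Z = Σ gᵢe^(−Eᵢ/kT) = 3·e^(−0) + 2·e^(−1.77999) + 5·e^(−3.79824) + 2·e^(−4.80737) = 3.00000 + 0.337280 + 0.112051 + 0.0163386 = 3.46567.
P₀ = g₀ e^(−E₀/kT) / Z = 3.00000/3.46567 = 0.8656.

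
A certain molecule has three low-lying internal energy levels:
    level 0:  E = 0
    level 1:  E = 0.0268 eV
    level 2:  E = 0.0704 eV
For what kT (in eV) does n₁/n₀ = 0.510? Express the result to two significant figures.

n₁/n₀ = exp[−(E₁−E₀)/kT] = 0.510.
⇒ (E₁−E₀)/kT = ln(1/0.510) = ln(1.961) = 0.6735.
kT = 0.0268 eV / 0.6735 = 0.040 eV.

0.040 eV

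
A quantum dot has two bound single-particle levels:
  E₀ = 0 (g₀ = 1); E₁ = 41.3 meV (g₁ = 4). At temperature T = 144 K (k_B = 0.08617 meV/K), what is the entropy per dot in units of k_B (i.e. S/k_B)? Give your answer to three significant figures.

k_BT = 0.08617 × 144 K = 12.408 meV.
Eᵢ/kT = 0, 3.3285.
Z = Σ gᵢe^(−Eᵢ/kT) = 1·e^(−0) + 4·e^(−3.3285) = 1.0000 + 0.14339 = 1.1434.
⟨E⟩ = Σ EᵢPᵢ = 5.1793 meV.
S/k_B = ln Z + ⟨E⟩/kT = ln(1.1434) + 5.1793/12.408 = 0.13401 + 0.41742 = 0.551.

0.551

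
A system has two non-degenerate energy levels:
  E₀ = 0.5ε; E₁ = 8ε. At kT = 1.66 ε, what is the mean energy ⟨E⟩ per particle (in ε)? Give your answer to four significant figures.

Eᵢ/kT = 0.301205, 4.81928.
Z = Σ e^(−Eᵢ/kT) = e^(−0.301205) + e^(−4.81928) = 0.739926 + 0.00807260 = 0.747999.
⟨E⟩ = Σ Eᵢ e^(−Eᵢ/kT) / Z = (0.5·0.739926 + 8·0.00807260) / 0.747999 = 0.5809 ε.

0.5809 ε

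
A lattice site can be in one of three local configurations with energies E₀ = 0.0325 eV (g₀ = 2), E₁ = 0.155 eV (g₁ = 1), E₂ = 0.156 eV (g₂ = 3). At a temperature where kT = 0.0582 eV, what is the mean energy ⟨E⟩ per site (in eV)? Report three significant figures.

Eᵢ/kT = 0.55842, 2.6632, 2.6804.
Z = Σ gᵢe^(−Eᵢ/kT) = 2·e^(−0.55842) + 1·e^(−2.6632) + 3·e^(−2.6804) = 1.1442 + 0.069725 + 0.20561 = 1.4195.
⟨E⟩ = Σ Eᵢ gᵢe^(−Eᵢ/kT) / Z = (0.0325·1.1442 + 0.155·0.069725 + 0.156·0.20561) / 1.4195 = 0.0564 eV.

0.0564 eV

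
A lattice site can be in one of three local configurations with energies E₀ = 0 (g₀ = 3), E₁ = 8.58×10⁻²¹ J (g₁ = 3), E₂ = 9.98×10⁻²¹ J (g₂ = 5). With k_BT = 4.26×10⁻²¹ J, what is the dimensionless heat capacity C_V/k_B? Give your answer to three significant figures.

Eᵢ/kT = 0, 2.0141, 2.3427.
Z = Σ gᵢe^(−Eᵢ/kT) = 3·e^(−0) + 3·e^(−2.0141) + 5·e^(−2.3427) = 3.0000 + 0.40032 + 0.48034 = 3.8807.
⟨E⟩ = 2.1204, ⟨E²⟩ = 19.922.
C_V/k_B = (⟨E²⟩ − ⟨E⟩²)/(kT)² = (19.922 − 4.4961)/18.148 = 0.850.

0.850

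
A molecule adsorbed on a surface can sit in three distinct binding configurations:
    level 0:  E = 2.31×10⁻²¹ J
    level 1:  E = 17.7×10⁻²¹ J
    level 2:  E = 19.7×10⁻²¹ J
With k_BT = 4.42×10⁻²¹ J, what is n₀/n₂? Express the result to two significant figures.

51

n₀/n₂ = exp[−(E₀−E₂)/kT] = exp(−(-17.39 ×10⁻²¹ J)/(4.42 ×10⁻²¹ J)) = exp(3.934) = 51.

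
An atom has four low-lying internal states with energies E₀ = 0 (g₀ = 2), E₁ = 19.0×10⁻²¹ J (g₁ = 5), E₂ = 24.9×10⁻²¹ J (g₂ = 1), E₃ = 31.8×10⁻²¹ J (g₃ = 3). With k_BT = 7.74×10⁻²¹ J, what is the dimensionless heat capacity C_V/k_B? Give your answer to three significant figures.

Eᵢ/kT = 0, 2.4548, 3.2171, 4.1085.
Z = Σ gᵢe^(−Eᵢ/kT) = 2·e^(−0) + 5·e^(−2.4548) + 1·e^(−3.2171) + 3·e^(−4.1085) = 2.0000 + 0.42940 + 0.040071 + 0.049297 = 2.5188.
⟨E⟩ = 4.2576, ⟨E²⟩ = 91.198.
C_V/k_B = (⟨E²⟩ − ⟨E⟩²)/(kT)² = (91.198 − 18.127)/59.908 = 1.22.

1.22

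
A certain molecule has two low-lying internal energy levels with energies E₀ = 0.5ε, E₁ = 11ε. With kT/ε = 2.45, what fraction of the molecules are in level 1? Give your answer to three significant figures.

Eᵢ/kT = 0.20408, 4.4898.
Z = Σ e^(−Eᵢ/kT) = e^(−0.20408) + e^(−4.4898) = 0.81540 + 0.011223 = 0.82662.
P₁ = e^(−E₁/kT) / Z = 0.011223/0.82662 = 0.0136.

0.0136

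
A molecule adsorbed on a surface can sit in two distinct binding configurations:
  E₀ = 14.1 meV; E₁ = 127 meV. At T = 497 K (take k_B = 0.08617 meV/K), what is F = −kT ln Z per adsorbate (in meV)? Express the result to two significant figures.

k_BT = 0.08617 × 497 K = 42.83 meV.
Eᵢ/kT = 0.3292, 2.965.
Z = Σ e^(−Eᵢ/kT) = e^(−0.3292) + e^(−2.965) = 0.7195 + 0.05156 = 0.7711.
F = −kT ln Z = −42.83 × ln(0.7711) = −42.83 × -0.2599 = 11 meV.

11 meV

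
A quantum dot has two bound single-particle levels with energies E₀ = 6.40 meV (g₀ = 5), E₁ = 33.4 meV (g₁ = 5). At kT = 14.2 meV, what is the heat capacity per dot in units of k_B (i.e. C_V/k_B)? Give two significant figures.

0.41

Eᵢ/kT = 0.4507, 2.352.
Z = Σ gᵢe^(−Eᵢ/kT) = 5·e^(−0.4507) + 5·e^(−2.352) = 3.186 + 0.4759 = 3.662.
⟨E⟩ = 9.909 meV, ⟨E²⟩ = 180.6 meV².
C_V/k_B = (⟨E²⟩ − ⟨E⟩²)/(kT)² = (180.6 − 98.19)/201.6 = 0.41.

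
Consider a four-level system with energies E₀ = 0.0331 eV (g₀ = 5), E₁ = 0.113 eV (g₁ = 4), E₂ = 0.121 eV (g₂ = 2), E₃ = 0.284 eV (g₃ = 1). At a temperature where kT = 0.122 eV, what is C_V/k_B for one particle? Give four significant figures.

Eᵢ/kT = 0.271311, 0.926230, 0.991803, 2.32787.
Z = Σ gᵢe^(−Eᵢ/kT) = 5·e^(−0.271311) + 4·e^(−0.926230) + 2·e^(−0.991803) + 1·e^(−2.32787) = 3.81190 + 1.58418 + 0.741815 + 0.0975032 = 6.23540.
⟨E⟩ = 0.0677802 eV, ⟨E²⟩ = 0.00691694 eV².
C_V/k_B = (⟨E²⟩ − ⟨E⟩²)/(kT)² = (0.00691694 − 0.00459416)/0.0148840 = 0.1561.

0.1561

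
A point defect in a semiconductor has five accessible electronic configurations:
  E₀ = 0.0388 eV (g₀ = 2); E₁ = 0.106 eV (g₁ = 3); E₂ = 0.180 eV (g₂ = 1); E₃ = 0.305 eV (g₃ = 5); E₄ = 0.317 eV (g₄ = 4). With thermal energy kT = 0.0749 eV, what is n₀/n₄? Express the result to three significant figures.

20.5

n₀/n₄ = (g₀/g₄) exp[−(E₀−E₄)/kT] = (2/4) × exp(−(-0.2782 eV)/(0.0749 eV)) = (2/4) × exp(3.7143) = 20.5.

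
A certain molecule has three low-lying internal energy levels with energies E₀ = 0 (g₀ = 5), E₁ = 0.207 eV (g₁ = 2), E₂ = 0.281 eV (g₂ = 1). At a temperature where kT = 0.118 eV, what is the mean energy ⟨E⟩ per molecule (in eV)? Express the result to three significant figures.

Eᵢ/kT = 0, 1.7542, 2.3814.
Z = Σ gᵢe^(−Eᵢ/kT) = 5·e^(−0) + 2·e^(−1.7542) + 1·e^(−2.3814) = 5.0000 + 0.34609 + 0.092421 = 5.4385.
⟨E⟩ = Σ Eᵢ gᵢe^(−Eᵢ/kT) / Z = (0·5.0000 + 0.207·0.34609 + 0.281·0.092421) / 5.4385 = 0.0179 eV.

0.0179 eV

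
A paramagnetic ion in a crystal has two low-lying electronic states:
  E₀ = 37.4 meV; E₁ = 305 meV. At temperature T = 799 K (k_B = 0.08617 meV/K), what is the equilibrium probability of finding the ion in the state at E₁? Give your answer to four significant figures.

0.02010

k_BT = 0.08617 × 799 K = 68.8498 meV.
Eᵢ/kT = 0.543211, 4.42993.
Z = Σ e^(−Eᵢ/kT) = e^(−0.543211) + e^(−4.42993) = 0.580880 + 0.0119153 = 0.592795.
P₁ = e^(−E₁/kT) / Z = 0.0119153/0.592795 = 0.02010.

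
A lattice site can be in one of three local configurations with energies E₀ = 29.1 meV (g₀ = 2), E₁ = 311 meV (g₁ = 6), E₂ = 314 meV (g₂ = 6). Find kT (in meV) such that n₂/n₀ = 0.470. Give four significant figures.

153.7 meV

n₂/n₀ = (g₂/g₀) exp[−(E₂−E₀)/kT] = 0.470.
⇒ (E₂−E₀)/kT = ln((6/2)/0.470) = ln(6.38298) = 1.85364.
kT = 284.9 meV / 1.85364 = 153.7 meV.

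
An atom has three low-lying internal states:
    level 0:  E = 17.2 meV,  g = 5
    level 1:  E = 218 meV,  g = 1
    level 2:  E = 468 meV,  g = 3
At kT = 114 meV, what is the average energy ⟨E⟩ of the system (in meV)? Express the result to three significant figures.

28.8 meV

Eᵢ/kT = 0.15088, 1.9123, 4.1053.
Z = Σ gᵢe^(−Eᵢ/kT) = 5·e^(−0.15088) + 1·e^(−1.9123) + 3·e^(−4.1053) = 4.2998 + 0.14774 + 0.049455 = 4.4970.
⟨E⟩ = Σ Eᵢ gᵢe^(−Eᵢ/kT) / Z = (17.2·4.2998 + 218·0.14774 + 468·0.049455) / 4.4970 = 28.8 meV.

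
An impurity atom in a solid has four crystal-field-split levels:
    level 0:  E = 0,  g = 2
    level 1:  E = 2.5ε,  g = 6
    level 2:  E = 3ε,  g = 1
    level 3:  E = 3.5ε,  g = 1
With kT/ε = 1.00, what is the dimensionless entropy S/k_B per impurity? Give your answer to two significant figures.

Eᵢ/kT = 0, 2.500, 3.000, 3.500.
Z = Σ gᵢe^(−Eᵢ/kT) = 2·e^(−0) + 6·e^(−2.500) + 1·e^(−3.000) + 1·e^(−3.500) = 2.000 + 0.4925 + 0.04979 + 0.03020 = 2.572.
⟨E⟩ = Σ EᵢPᵢ = 0.5779 ε.
S/k_B = ln Z + ⟨E⟩/kT = ln(2.572) + 0.5779/1.00 = 0.9447 + 0.5779 = 1.5.

1.5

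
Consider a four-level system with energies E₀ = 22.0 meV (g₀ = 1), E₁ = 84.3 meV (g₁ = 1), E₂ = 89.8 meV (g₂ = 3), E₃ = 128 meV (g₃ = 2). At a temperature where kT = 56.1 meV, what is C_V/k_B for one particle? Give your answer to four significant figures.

0.4669

Eᵢ/kT = 0.392157, 1.50267, 1.60071, 2.28164.
Z = Σ gᵢe^(−Eᵢ/kT) = 1·e^(−0.392157) + 1·e^(−1.50267) + 3·e^(−1.60071) + 2·e^(−2.28164) = 0.675598 + 0.222535 + 0.605260 + 0.204233 = 1.70763.
⟨E⟩ = 66.8277 meV, ⟨E²⟩ = 5935.38 meV².
C_V/k_B = (⟨E²⟩ − ⟨E⟩²)/(kT)² = (5935.38 − 4465.94)/3147.21 = 0.4669.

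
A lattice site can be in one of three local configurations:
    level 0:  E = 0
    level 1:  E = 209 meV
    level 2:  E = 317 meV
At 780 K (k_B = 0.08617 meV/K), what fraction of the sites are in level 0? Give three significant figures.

k_BT = 0.08617 × 780 K = 67.213 meV.
Eᵢ/kT = 0, 3.1095, 4.7163.
Z = Σ e^(−Eᵢ/kT) = e^(−0) + e^(−3.1095) + e^(−4.7163) = 1.0000 + 0.044623 + 0.0089482 = 1.0536.
P₀ = e^(−E₀/kT) / Z = 1.0000/1.0536 = 0.949.

0.949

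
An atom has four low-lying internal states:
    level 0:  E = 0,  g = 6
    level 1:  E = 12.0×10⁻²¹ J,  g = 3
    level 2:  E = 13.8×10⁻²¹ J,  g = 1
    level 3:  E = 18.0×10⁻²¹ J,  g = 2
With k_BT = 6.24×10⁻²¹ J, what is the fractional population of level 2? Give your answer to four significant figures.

Eᵢ/kT = 0, 1.92308, 2.21154, 2.88462.
Z = Σ gᵢe^(−Eᵢ/kT) = 6·e^(−0) + 3·e^(−1.92308) + 1·e^(−2.21154) + 2·e^(−2.88462) = 6.00000 + 0.438468 + 0.109532 + 0.111752 = 6.65975.
P₂ = g₂ e^(−E₂/kT) / Z = 0.109532/6.65975 = 0.01645.

0.01645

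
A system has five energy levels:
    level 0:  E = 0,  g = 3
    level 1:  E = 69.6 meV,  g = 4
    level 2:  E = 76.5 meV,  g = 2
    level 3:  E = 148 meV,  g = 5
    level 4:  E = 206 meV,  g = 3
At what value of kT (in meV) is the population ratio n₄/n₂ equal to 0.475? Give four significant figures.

112.6 meV

n₄/n₂ = (g₄/g₂) exp[−(E₄−E₂)/kT] = 0.475.
⇒ (E₄−E₂)/kT = ln((3/2)/0.475) = ln(3.15789) = 1.14990.
kT = 129.5 meV / 1.14990 = 112.6 meV.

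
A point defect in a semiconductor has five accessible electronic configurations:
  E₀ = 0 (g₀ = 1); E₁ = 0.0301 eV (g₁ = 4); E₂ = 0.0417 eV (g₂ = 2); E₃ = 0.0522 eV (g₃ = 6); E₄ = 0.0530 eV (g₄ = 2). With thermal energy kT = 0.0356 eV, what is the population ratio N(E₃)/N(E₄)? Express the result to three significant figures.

3.07

n₃/n₄ = (g₃/g₄) exp[−(E₃−E₄)/kT] = (6/2) × exp(−(-0.0008 eV)/(0.0356 eV)) = (6/2) × exp(0.022472) = 3.07.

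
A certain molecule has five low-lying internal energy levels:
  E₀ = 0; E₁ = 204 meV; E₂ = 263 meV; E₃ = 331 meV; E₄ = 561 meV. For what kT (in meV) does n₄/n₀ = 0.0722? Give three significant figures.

213 meV

n₄/n₀ = exp[−(E₄−E₀)/kT] = 0.0722.
⇒ (E₄−E₀)/kT = ln(1/0.0722) = ln(13.850) = 2.6283.
kT = 561 meV / 2.6283 = 213 meV.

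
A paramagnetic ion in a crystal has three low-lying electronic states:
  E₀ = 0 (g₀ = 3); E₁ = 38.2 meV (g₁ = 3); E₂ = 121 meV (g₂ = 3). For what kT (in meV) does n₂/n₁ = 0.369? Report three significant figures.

n₂/n₁ = (g₂/g₁) exp[−(E₂−E₁)/kT] = 0.369.
⇒ (E₂−E₁)/kT = ln((3/3)/0.369) = ln(2.7100) = 0.99695.
kT = 82.8 meV / 0.99695 = 83.1 meV.

83.1 meV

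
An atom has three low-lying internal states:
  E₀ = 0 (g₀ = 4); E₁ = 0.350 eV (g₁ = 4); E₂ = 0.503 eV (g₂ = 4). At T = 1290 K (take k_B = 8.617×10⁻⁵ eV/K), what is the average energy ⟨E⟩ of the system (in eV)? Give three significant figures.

k_BT = 8.617×10⁻⁵ × 1290 K = 0.11116 eV.
Eᵢ/kT = 0, 3.1486, 4.5250.
Z = Σ gᵢe^(−Eᵢ/kT) = 4·e^(−0) + 4·e^(−3.1486) + 4·e^(−4.5250) = 4.0000 + 0.17165 + 0.043339 = 4.2150.
⟨E⟩ = Σ Eᵢ gᵢe^(−Eᵢ/kT) / Z = (0·4.0000 + 0.350·0.17165 + 0.503·0.043339) / 4.2150 = 0.0194 eV.

0.0194 eV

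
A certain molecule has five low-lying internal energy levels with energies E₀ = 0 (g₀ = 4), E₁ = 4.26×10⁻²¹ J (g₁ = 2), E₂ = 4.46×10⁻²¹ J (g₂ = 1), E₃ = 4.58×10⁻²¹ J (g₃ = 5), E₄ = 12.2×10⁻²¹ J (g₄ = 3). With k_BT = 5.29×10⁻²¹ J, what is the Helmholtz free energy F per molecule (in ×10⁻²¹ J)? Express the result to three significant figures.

Eᵢ/kT = 0, 0.80529, 0.84310, 0.86578, 2.3062.
Z = Σ gᵢe^(−Eᵢ/kT) = 4·e^(−0) + 2·e^(−0.80529) + 1·e^(−0.84310) + 5·e^(−0.86578) + 3·e^(−2.3062) = 4.0000 + 0.89392 + 0.43037 + 2.1036 + 0.29892 = 7.7268.
F = −kT ln Z = −5.29 × ln(7.7268) = −5.29 × 2.0447 = -10.8 ×10⁻²¹ J.

-10.8 ×10⁻²¹ J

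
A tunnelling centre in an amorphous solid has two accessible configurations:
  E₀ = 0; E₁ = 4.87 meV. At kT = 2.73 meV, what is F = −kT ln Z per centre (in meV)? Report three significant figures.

Eᵢ/kT = 0, 1.7839.
Z = Σ e^(−Eᵢ/kT) = e^(−0) + e^(−1.7839) = 1.0000 + 0.16798 = 1.1680.
F = −kT ln Z = −2.73 × ln(1.1680) = −2.73 × 0.15529 = -0.424 meV.

-0.424 meV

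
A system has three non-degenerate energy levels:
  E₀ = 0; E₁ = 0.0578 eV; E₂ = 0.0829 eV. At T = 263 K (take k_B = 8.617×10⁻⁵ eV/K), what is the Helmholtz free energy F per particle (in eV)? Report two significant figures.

k_BT = 8.617×10⁻⁵ × 263 K = 0.02266 eV.
Eᵢ/kT = 0, 2.551, 3.658.
Z = Σ e^(−Eᵢ/kT) = e^(−0) + e^(−2.551) + e^(−3.658) = 1.000 + 0.07800 + 0.02578 = 1.104.
F = −kT ln Z = −0.02266 × ln(1.104) = −0.02266 × 0.09894 = -0.0022 eV.

-0.0022 eV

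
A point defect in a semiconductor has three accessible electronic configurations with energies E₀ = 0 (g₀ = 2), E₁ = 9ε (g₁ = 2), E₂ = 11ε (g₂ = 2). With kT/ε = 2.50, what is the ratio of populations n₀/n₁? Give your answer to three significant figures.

36.6

n₀/n₁ = (g₀/g₁) exp[−(E₀−E₁)/kT] = (2/2) × exp(−(-9ε)/(2.50ε)) = (2/2) × exp(3.6000) = 36.6.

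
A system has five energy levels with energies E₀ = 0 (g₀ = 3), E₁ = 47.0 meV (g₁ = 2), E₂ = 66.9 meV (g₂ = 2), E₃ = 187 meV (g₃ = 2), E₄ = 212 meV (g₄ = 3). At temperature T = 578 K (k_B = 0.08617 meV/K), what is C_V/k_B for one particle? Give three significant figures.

k_BT = 0.08617 × 578 K = 49.806 meV.
Eᵢ/kT = 0, 0.94366, 1.3432, 3.7546, 4.2565.
Z = Σ gᵢe^(−Eᵢ/kT) = 3·e^(−0) + 2·e^(−0.94366) + 2·e^(−1.3432) + 2·e^(−3.7546) + 3·e^(−4.2565) = 3.0000 + 0.77840 + 0.52202 + 0.046820 + 0.042515 = 4.3898.
⟨E⟩ = 20.337 meV, ⟨E²⟩ = 1732.2 meV².
C_V/k_B = (⟨E²⟩ − ⟨E⟩²)/(kT)² = (1732.2 − 413.59)/2480.6 = 0.532.

0.532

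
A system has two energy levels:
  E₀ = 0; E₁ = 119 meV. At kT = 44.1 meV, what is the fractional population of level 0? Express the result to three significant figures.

Eᵢ/kT = 0, 2.6984.
Z = Σ e^(−Eᵢ/kT) = e^(−0) + e^(−2.6984) = 1.0000 + 0.067313 = 1.0673.
P₀ = e^(−E₀/kT) / Z = 1.0000/1.0673 = 0.937.

0.937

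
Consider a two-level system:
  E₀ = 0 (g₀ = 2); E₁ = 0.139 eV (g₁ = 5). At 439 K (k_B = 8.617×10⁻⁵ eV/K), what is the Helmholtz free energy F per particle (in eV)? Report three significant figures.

k_BT = 8.617×10⁻⁵ × 439 K = 0.037829 eV.
Eᵢ/kT = 0, 3.6744.
Z = Σ gᵢe^(−Eᵢ/kT) = 2·e^(−0) + 5·e^(−3.6744) = 2.0000 + 0.12682 = 2.1268.
F = −kT ln Z = −0.037829 × ln(2.1268) = −0.037829 × 0.75462 = -0.0285 eV.

-0.0285 eV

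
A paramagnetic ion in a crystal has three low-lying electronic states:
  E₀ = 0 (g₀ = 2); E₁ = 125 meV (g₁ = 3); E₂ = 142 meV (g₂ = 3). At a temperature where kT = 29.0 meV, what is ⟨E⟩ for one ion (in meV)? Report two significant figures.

Eᵢ/kT = 0, 4.310, 4.897.
Z = Σ gᵢe^(−Eᵢ/kT) = 2·e^(−0) + 3·e^(−4.310) + 3·e^(−4.897) = 2.000 + 0.04030 + 0.02241 = 2.063.
⟨E⟩ = Σ Eᵢ gᵢe^(−Eᵢ/kT) / Z = (0·2.000 + 125·0.04030 + 142·0.02241) / 2.063 = 4.0 meV.

4.0 meV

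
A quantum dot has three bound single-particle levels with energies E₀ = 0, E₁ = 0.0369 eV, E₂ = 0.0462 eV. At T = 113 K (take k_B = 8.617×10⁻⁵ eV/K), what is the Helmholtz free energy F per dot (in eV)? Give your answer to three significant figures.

-0.000300 eV

k_BT = 8.617×10⁻⁵ × 113 K = 0.0097372 eV.
Eᵢ/kT = 0, 3.7896, 4.7447.
Z = Σ e^(−Eᵢ/kT) = e^(−0) + e^(−3.7896) + e^(−4.7447) = 1.0000 + 0.022605 + 0.0086977 = 1.0313.
F = −kT ln Z = −0.0097372 × ln(1.0313) = −0.0097372 × 0.030820 = -0.000300 eV.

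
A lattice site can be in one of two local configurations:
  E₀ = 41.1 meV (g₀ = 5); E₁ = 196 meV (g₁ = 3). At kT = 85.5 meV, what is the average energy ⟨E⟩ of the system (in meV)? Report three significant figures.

54.9 meV

Eᵢ/kT = 0.48070, 2.2924.
Z = Σ gᵢe^(−Eᵢ/kT) = 5·e^(−0.48070) + 3·e^(−2.2924) = 3.0918 + 0.30307 = 3.3949.
⟨E⟩ = Σ Eᵢ gᵢe^(−Eᵢ/kT) / Z = (41.1·3.0918 + 196·0.30307) / 3.3949 = 54.9 meV.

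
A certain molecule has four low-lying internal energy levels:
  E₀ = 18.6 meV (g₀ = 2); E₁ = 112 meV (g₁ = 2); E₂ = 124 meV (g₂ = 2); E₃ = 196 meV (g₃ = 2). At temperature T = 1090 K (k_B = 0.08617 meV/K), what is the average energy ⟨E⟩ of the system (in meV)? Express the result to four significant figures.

k_BT = 0.08617 × 1090 K = 93.9253 meV.
Eᵢ/kT = 0.198030, 1.19244, 1.32020, 2.08676.
Z = Σ gᵢe^(−Eᵢ/kT) = 2·e^(−0.198030) + 2·e^(−1.19244) + 2·e^(−1.32020) + 2·e^(−2.08676) = 1.64069 + 0.606960 + 0.534164 + 0.248177 = 3.02999.
⟨E⟩ = Σ Eᵢ gᵢe^(−Eᵢ/kT) / Z = (18.6·1.64069 + 112·0.606960 + 124·0.534164 + 196·0.248177) / 3.02999 = 70.42 meV.

70.42 meV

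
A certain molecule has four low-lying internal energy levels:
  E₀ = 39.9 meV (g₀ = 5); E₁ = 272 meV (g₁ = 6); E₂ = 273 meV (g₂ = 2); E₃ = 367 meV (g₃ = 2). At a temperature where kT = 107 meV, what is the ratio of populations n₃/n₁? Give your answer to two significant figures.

n₃/n₁ = (g₃/g₁) exp[−(E₃−E₁)/kT] = (2/6) × exp(−(95 meV)/(107 meV)) = (2/6) × exp(-0.8879) = 0.14.

0.14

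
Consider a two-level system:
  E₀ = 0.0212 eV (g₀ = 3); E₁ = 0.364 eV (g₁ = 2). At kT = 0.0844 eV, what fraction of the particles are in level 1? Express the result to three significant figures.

Eᵢ/kT = 0.25118, 4.3128.
Z = Σ gᵢe^(−Eᵢ/kT) = 3·e^(−0.25118) + 2·e^(−4.3128) = 2.3336 + 0.026792 = 2.3604.
P₁ = g₁ e^(−E₁/kT) / Z = 0.026792/2.3604 = 0.0114.

0.0114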